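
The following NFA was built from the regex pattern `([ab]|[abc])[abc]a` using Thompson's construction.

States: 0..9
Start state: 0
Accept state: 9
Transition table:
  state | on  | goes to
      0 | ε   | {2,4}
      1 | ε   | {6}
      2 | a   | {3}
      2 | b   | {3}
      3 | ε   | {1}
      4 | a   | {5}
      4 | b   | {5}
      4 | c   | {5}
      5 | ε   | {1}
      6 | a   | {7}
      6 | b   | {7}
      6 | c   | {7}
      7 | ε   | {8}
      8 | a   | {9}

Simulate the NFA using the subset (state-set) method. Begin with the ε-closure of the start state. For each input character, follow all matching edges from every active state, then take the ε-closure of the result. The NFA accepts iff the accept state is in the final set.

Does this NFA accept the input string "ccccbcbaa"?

initial (ε-close {0}): {0,2,4}
'c' @ 1: {1,5,6}
'c' @ 2: {7,8}
'c' @ 3: {}  — no active states
rest 'cbcbaa' ignored (set empty)
end set {} — state 9 not in

Answer: REJECT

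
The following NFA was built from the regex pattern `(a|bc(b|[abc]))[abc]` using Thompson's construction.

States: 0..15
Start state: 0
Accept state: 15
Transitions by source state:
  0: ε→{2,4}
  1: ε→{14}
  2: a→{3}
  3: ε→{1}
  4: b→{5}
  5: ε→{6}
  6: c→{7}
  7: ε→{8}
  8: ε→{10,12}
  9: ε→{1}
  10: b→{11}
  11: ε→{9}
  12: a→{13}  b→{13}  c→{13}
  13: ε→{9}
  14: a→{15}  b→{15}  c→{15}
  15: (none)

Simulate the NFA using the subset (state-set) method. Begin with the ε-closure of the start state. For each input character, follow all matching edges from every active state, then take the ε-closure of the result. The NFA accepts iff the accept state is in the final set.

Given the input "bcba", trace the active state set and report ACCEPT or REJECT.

Answer: ACCEPT

Steps:
initial (ε-close {0}): {0,2,4}
'b' @ 1: {5,6}
'c' @ 2: {7,8,10,12}
'b' @ 3: {1,9,11,13,14}
'a' @ 4: {15}  [accepting]
final: {15}; accept 15 in set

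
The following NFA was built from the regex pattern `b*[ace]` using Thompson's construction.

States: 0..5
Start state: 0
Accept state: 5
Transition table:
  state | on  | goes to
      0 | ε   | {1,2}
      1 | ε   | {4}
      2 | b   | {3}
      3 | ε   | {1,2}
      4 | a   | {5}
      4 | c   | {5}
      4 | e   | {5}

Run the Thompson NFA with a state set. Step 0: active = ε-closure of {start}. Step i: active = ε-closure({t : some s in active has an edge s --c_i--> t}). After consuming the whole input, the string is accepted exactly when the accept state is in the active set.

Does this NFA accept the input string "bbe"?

Answer: ACCEPT

Steps:
start: ε-closure({0}) = {0,1,2,4}
'b' @ 1: {1,2,3,4}
'b' @ 2: {1,2,3,4}
'e' @ 3: {5}  ✓accept
final: {5}; accept 5 in set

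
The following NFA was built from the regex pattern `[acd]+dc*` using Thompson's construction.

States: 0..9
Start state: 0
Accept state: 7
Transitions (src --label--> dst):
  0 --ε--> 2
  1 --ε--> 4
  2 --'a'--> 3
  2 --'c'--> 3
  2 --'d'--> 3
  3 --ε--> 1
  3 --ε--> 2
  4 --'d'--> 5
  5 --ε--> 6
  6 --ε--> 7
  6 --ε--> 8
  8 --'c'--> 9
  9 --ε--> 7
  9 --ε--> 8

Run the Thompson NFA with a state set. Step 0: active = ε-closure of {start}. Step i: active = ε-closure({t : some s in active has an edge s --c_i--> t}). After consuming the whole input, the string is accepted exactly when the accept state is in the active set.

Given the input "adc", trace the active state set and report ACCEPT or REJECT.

initial (ε-close {0}): {0,2}
'a' @ 1: {1,2,3,4}
'd' @ 2: {1,2,3,4,5,6,7,8}  ✓accept
'c' @ 3: {1,2,3,4,7,8,9}  ✓accept
final: {1,2,3,4,7,8,9}; accept 7 in set

Answer: ACCEPT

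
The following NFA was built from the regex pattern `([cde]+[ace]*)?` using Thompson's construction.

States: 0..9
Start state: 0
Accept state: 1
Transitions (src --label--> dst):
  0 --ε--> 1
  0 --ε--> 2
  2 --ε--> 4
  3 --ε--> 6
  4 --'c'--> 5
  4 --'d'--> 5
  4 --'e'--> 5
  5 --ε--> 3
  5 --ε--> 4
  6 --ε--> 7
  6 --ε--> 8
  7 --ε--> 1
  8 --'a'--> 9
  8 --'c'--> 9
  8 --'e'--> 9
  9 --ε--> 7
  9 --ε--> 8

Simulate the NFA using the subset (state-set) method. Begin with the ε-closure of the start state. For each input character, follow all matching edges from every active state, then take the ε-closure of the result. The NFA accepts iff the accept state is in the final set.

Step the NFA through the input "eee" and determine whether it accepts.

initial (ε-close {0}): {0,1,2,4}
'e' @ 1: {1,3,4,5,6,7,8}  [accepting]
'e' @ 2: {1,3,4,5,6,7,8,9}  [accepting]
'e' @ 3: {1,3,4,5,6,7,8,9}  [accepting]
after full input: {1,3,4,5,6,7,8,9}  (accept=1 in)

Answer: ACCEPT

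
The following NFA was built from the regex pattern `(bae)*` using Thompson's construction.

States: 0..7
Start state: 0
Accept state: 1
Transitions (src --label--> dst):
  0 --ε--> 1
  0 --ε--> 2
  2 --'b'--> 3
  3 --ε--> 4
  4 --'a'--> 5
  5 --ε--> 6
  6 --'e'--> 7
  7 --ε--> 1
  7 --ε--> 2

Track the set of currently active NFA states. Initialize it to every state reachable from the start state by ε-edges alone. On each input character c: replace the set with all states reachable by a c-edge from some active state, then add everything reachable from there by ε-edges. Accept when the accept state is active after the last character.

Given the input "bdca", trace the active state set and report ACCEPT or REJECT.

Answer: REJECT

Derivation:
initial (ε-close {0}): {0,1,2}
'b' @ 1: {3,4}
'd' @ 2: {}  — dead — no transitions
rest 'ca' ignored (set empty)
after full input: {}  (accept=1 not in)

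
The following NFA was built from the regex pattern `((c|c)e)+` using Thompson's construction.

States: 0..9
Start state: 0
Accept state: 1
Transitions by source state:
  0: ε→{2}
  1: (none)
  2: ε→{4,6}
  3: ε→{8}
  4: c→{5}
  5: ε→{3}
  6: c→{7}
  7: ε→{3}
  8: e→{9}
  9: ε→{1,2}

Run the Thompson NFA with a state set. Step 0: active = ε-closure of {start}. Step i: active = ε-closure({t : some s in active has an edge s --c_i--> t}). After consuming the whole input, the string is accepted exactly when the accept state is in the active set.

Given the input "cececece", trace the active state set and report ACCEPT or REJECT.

Answer: ACCEPT

Steps:
initial (ε-close {0}): {0,2,4,6}
'c' @ 1: {3,5,7,8}
'e' @ 2: {1,2,4,6,9}  ✓accept
'c' @ 3: {3,5,7,8}
'e' @ 4: {1,2,4,6,9}  ✓accept
'c' @ 5: {3,5,7,8}
'e' @ 6: {1,2,4,6,9}  ✓accept
'c' @ 7: {3,5,7,8}
'e' @ 8: {1,2,4,6,9}  ✓accept
final: {1,2,4,6,9}; accept 1 in set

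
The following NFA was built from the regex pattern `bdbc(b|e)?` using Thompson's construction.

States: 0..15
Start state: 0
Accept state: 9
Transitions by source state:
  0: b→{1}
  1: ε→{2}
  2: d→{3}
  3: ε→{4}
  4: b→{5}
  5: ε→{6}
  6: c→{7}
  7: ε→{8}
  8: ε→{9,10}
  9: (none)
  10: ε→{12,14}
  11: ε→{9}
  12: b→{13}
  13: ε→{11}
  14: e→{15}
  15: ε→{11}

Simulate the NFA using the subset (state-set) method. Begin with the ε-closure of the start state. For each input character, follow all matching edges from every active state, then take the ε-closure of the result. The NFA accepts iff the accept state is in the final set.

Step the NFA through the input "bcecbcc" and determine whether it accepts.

start: ε-closure({0}) = {0}
'b' @ 1: {1,2}
'c' @ 2: {}  — state set empty
rest 'ecbcc' ignored (set empty)
end set {} — state 9 not in

Answer: REJECT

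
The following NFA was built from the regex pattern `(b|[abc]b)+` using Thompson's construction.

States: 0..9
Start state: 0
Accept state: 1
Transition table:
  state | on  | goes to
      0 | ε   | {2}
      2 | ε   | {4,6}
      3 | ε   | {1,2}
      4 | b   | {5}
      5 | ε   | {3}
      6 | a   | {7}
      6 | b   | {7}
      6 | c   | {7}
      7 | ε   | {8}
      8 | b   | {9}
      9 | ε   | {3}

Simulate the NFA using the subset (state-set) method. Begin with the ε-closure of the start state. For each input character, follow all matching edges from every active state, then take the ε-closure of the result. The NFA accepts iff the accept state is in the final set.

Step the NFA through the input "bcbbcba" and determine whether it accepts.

start: ε-closure({0}) = {0,2,4,6}
'b' @ 1: {1,2,3,4,5,6,7,8}  (accept∈set)
'c' @ 2: {7,8}
'b' @ 3: {1,2,3,4,6,9}  (accept∈set)
'b' @ 4: {1,2,3,4,5,6,7,8}  (accept∈set)
'c' @ 5: {7,8}
'b' @ 6: {1,2,3,4,6,9}  (accept∈set)
'a' @ 7: {7,8}
end set {7,8} — state 1 not in

Answer: REJECT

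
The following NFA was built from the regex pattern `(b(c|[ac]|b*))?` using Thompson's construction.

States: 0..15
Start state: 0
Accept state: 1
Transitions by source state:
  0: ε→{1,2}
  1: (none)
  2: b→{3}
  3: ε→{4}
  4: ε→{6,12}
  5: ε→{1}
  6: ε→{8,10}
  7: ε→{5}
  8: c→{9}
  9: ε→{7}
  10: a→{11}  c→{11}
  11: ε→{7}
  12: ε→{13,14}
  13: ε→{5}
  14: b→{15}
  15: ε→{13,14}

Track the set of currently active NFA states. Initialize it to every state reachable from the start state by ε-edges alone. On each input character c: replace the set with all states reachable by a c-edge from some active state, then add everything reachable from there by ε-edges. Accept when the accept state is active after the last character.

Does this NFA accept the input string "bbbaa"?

Answer: REJECT

Derivation:
initial (ε-close {0}): {0,1,2}
'b' @ 1: {1,3,4,5,6,8,10,12,13,14}  ✓accept
'b' @ 2: {1,5,13,14,15}  ✓accept
'b' @ 3: {1,5,13,14,15}  ✓accept
'a' @ 4: {}  — state set empty
rest 'a' ignored (set empty)
final: {}; accept 1 not in set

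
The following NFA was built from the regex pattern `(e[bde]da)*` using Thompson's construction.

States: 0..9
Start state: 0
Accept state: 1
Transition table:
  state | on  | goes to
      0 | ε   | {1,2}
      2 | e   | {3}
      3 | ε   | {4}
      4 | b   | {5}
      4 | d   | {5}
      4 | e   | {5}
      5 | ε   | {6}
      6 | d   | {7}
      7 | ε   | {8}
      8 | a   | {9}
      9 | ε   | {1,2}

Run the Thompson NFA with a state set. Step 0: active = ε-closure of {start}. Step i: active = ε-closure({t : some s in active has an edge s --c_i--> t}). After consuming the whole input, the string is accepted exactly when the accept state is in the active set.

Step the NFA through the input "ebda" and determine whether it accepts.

start: ε-closure({0}) = {0,1,2}
'e' @ 1: {3,4}
'b' @ 2: {5,6}
'd' @ 3: {7,8}
'a' @ 4: {1,2,9}  [accepting]
after full input: {1,2,9}  (accept=1 in)

Answer: ACCEPT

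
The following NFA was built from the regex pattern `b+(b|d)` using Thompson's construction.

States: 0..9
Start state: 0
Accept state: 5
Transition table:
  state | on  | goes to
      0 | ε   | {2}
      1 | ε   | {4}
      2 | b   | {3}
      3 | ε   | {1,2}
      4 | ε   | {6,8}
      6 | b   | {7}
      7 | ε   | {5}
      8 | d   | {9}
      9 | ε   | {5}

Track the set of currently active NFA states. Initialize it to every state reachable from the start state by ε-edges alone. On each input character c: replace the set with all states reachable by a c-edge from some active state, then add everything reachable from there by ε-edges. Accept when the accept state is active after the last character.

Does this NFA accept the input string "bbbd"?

initial (ε-close {0}): {0,2}
'b' @ 1: {1,2,3,4,6,8}
'b' @ 2: {1,2,3,4,5,6,7,8}  (accept∈set)
'b' @ 3: {1,2,3,4,5,6,7,8}  (accept∈set)
'd' @ 4: {5,9}  (accept∈set)
after full input: {5,9}  (accept=5 in)

Answer: ACCEPT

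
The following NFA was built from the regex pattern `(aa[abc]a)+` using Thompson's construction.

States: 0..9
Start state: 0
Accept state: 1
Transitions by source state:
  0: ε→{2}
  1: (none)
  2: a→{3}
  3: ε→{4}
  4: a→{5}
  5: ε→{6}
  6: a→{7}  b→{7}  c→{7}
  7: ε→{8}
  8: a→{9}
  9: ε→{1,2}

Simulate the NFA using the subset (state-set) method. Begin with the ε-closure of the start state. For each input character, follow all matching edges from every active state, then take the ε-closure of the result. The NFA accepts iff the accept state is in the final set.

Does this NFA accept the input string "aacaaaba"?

S₀ = ε-closure({0}) = {0,2}
'a' @ 1: {3,4}
'a' @ 2: {5,6}
'c' @ 3: {7,8}
'a' @ 4: {1,2,9}  [accepting]
'a' @ 5: {3,4}
'a' @ 6: {5,6}
'b' @ 7: {7,8}
'a' @ 8: {1,2,9}  [accepting]
after full input: {1,2,9}  (accept=1 in)

Answer: ACCEPT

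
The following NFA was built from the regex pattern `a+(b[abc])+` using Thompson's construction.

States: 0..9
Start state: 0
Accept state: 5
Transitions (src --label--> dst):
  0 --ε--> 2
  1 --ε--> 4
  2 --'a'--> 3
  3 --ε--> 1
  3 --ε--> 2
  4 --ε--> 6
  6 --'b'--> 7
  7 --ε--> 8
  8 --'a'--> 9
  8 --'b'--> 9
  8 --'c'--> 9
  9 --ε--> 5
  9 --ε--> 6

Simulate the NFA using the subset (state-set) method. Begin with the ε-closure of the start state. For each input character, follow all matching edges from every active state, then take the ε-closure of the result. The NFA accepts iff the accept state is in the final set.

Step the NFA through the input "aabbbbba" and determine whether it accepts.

initial (ε-close {0}): {0,2}
'a' @ 1: {1,2,3,4,6}
'a' @ 2: {1,2,3,4,6}
'b' @ 3: {7,8}
'b' @ 4: {5,6,9}  [accepting]
'b' @ 5: {7,8}
'b' @ 6: {5,6,9}  [accepting]
'b' @ 7: {7,8}
'a' @ 8: {5,6,9}  [accepting]
after full input: {5,6,9}  (accept=5 in)

Answer: ACCEPT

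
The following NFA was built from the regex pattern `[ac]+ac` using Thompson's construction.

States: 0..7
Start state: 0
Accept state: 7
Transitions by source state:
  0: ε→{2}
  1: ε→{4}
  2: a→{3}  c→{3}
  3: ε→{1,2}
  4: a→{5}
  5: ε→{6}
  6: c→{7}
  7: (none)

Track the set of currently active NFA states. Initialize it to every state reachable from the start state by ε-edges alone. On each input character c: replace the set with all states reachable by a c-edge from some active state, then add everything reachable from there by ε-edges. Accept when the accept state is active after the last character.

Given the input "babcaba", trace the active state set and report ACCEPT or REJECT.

S₀ = ε-closure({0}) = {0,2}
'b' @ 1: {}  — state set empty
rest 'abcaba' ignored (set empty)
end set {} — state 7 not in

Answer: REJECT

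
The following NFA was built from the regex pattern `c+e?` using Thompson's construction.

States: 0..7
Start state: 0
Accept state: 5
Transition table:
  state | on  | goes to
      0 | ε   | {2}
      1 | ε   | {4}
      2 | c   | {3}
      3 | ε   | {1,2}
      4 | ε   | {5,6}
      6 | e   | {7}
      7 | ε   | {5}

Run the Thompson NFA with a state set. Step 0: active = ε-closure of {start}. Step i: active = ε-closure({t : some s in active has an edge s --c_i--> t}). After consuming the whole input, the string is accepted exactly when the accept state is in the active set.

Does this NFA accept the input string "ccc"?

Answer: ACCEPT

Steps:
S₀ = ε-closure({0}) = {0,2}
'c' @ 1: {1,2,3,4,5,6}  (accept∈set)
'c' @ 2: {1,2,3,4,5,6}  (accept∈set)
'c' @ 3: {1,2,3,4,5,6}  (accept∈set)
final: {1,2,3,4,5,6}; accept 5 in set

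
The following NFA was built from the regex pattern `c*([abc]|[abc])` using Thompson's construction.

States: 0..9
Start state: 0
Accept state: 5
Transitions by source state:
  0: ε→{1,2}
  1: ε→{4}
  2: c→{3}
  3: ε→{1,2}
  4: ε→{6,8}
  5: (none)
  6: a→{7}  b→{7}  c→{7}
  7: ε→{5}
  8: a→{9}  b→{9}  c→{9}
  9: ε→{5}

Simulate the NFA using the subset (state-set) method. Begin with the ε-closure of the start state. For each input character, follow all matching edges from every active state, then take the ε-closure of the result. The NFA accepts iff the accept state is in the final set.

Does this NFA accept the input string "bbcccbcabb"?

S₀ = ε-closure({0}) = {0,1,2,4,6,8}
'b' @ 1: {5,7,9}  [accepting]
'b' @ 2: {}  — dead — no transitions
rest 'cccbcabb' ignored (set empty)
end set {} — state 5 not in

Answer: REJECT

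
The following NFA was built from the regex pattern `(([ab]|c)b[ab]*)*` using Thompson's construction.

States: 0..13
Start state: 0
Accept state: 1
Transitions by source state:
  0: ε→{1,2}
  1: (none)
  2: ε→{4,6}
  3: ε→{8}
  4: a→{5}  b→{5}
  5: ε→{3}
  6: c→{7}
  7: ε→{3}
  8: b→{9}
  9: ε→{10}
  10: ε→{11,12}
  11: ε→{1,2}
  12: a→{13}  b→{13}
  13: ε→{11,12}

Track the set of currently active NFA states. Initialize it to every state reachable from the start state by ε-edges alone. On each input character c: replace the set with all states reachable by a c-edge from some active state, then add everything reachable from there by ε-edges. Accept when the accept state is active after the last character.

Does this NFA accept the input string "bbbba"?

Answer: ACCEPT

Derivation:
initial (ε-close {0}): {0,1,2,4,6}
'b' @ 1: {3,5,8}
'b' @ 2: {1,2,4,6,9,10,11,12}  (accept∈set)
'b' @ 3: {1,2,3,4,5,6,8,11,12,13}  (accept∈set)
'b' @ 4: {1,2,3,4,5,6,8,9,10,11,12,13}  (accept∈set)
'a' @ 5: {1,2,3,4,5,6,8,11,12,13}  (accept∈set)
end set {1,2,3,4,5,6,8,11,12,13} — state 1 in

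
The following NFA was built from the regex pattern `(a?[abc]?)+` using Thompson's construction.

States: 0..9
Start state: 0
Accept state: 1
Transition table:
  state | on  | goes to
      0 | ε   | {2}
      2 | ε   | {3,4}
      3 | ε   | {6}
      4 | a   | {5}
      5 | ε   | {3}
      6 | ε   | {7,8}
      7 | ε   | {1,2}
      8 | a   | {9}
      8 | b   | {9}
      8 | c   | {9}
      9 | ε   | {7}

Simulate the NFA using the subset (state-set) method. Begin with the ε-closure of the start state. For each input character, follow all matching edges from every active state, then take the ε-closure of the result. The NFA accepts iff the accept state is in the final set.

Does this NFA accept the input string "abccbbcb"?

Answer: ACCEPT

Steps:
initial (ε-close {0}): {0,1,2,3,4,6,7,8}
'a' @ 1: {1,2,3,4,5,6,7,8,9}  [accepting]
'b' @ 2: {1,2,3,4,6,7,8,9}  [accepting]
'c' @ 3: {1,2,3,4,6,7,8,9}  [accepting]
'c' @ 4: {1,2,3,4,6,7,8,9}  [accepting]
'b' @ 5: {1,2,3,4,6,7,8,9}  [accepting]
'b' @ 6: {1,2,3,4,6,7,8,9}  [accepting]
'c' @ 7: {1,2,3,4,6,7,8,9}  [accepting]
'b' @ 8: {1,2,3,4,6,7,8,9}  [accepting]
final: {1,2,3,4,6,7,8,9}; accept 1 in set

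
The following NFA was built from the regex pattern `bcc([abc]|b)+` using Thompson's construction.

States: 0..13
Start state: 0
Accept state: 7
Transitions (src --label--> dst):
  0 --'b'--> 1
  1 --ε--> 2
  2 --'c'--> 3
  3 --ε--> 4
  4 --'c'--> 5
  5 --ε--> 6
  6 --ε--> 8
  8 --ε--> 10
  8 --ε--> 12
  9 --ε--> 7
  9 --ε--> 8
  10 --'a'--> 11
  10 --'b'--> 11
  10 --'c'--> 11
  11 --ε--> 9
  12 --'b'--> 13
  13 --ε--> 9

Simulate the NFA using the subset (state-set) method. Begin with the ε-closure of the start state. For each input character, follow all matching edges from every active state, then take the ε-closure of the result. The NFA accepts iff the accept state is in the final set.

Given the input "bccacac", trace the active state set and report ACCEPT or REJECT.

Answer: ACCEPT

Trace:
S₀ = ε-closure({0}) = {0}
'b' @ 1: {1,2}
'c' @ 2: {3,4}
'c' @ 3: {5,6,8,10,12}
'a' @ 4: {7,8,9,10,11,12}  ✓accept
'c' @ 5: {7,8,9,10,11,12}  ✓accept
'a' @ 6: {7,8,9,10,11,12}  ✓accept
'c' @ 7: {7,8,9,10,11,12}  ✓accept
end set {7,8,9,10,11,12} — state 7 in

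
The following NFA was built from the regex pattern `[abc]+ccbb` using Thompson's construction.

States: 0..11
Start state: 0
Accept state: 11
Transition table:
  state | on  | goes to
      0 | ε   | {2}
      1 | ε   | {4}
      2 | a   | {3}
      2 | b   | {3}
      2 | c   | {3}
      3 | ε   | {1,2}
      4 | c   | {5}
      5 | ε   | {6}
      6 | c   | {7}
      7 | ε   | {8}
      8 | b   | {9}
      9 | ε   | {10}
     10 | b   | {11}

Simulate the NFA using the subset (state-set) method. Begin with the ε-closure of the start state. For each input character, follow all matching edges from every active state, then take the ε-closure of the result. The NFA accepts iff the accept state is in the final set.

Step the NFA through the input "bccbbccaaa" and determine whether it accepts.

Answer: REJECT

Derivation:
initial (ε-close {0}): {0,2}
'b' @ 1: {1,2,3,4}
'c' @ 2: {1,2,3,4,5,6}
'c' @ 3: {1,2,3,4,5,6,7,8}
'b' @ 4: {1,2,3,4,9,10}
'b' @ 5: {1,2,3,4,11}  [accepting]
'c' @ 6: {1,2,3,4,5,6}
'c' @ 7: {1,2,3,4,5,6,7,8}
'a' @ 8: {1,2,3,4}
'a' @ 9: {1,2,3,4}
'a' @ 10: {1,2,3,4}
end set {1,2,3,4} — state 11 not in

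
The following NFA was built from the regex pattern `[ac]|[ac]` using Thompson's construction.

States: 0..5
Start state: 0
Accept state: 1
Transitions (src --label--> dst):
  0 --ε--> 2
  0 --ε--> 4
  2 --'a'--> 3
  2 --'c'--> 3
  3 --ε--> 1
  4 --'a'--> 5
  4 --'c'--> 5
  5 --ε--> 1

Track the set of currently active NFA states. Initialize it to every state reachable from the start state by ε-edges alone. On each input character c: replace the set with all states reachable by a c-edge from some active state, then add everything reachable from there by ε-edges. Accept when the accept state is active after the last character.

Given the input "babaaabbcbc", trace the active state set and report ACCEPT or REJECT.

Answer: REJECT

Derivation:
start: ε-closure({0}) = {0,2,4}
'b' @ 1: {}  — dead — no transitions
rest 'abaaabbcbc' ignored (set empty)
after full input: {}  (accept=1 not in)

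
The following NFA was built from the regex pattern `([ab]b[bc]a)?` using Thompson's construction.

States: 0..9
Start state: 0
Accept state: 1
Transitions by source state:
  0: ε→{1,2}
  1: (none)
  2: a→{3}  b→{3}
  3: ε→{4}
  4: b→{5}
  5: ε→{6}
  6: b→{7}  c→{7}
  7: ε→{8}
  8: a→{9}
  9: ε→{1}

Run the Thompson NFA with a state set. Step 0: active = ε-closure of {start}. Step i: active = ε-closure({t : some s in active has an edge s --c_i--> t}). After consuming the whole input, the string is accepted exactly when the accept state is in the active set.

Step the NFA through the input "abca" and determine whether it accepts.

Answer: ACCEPT

Trace:
S₀ = ε-closure({0}) = {0,1,2}
'a' @ 1: {3,4}
'b' @ 2: {5,6}
'c' @ 3: {7,8}
'a' @ 4: {1,9}  [accepting]
end set {1,9} — state 1 in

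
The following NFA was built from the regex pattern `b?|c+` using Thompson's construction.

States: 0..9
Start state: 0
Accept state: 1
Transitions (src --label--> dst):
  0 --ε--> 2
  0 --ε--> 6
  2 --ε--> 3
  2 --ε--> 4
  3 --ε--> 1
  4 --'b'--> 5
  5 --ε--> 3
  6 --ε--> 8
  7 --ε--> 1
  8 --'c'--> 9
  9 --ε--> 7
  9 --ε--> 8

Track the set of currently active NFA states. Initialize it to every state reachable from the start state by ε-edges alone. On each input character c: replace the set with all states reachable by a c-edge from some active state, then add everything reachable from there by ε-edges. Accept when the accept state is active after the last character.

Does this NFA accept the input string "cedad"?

S₀ = ε-closure({0}) = {0,1,2,3,4,6,8}
'c' @ 1: {1,7,8,9}  (accept∈set)
'e' @ 2: {}  — dead — no transitions
rest 'dad' ignored (set empty)
end set {} — state 1 not in

Answer: REJECT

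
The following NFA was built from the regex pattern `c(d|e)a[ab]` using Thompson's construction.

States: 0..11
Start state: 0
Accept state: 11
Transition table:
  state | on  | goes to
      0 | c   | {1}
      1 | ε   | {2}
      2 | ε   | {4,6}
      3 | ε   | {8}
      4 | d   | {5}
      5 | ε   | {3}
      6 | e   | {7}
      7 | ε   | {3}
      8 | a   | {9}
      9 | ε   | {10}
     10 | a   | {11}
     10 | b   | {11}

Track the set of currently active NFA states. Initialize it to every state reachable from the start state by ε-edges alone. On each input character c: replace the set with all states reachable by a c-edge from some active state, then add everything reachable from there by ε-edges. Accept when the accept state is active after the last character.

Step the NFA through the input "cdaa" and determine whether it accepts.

initial (ε-close {0}): {0}
'c' @ 1: {1,2,4,6}
'd' @ 2: {3,5,8}
'a' @ 3: {9,10}
'a' @ 4: {11}  ✓accept
final: {11}; accept 11 in set

Answer: ACCEPT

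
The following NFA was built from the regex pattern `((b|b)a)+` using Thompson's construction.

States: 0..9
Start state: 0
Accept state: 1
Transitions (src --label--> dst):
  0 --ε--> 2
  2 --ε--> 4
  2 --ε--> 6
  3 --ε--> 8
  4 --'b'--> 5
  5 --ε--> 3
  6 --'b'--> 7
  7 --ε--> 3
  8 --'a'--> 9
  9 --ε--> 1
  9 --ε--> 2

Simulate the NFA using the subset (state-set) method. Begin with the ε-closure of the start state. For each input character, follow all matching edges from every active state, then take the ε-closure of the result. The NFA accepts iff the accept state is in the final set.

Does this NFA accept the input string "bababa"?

Answer: ACCEPT

Trace:
S₀ = ε-closure({0}) = {0,2,4,6}
'b' @ 1: {3,5,7,8}
'a' @ 2: {1,2,4,6,9}  ✓accept
'b' @ 3: {3,5,7,8}
'a' @ 4: {1,2,4,6,9}  ✓accept
'b' @ 5: {3,5,7,8}
'a' @ 6: {1,2,4,6,9}  ✓accept
final: {1,2,4,6,9}; accept 1 in set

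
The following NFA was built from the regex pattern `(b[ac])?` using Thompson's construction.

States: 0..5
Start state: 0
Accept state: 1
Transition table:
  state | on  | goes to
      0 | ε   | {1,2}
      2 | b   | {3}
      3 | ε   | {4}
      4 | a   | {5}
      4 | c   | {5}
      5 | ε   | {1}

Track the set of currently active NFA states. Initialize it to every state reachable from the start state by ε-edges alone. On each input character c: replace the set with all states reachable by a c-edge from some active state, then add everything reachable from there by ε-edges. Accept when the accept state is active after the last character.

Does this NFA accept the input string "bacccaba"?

Answer: REJECT

Steps:
S₀ = ε-closure({0}) = {0,1,2}
'b' @ 1: {3,4}
'a' @ 2: {1,5}  [accepting]
'c' @ 3: {}  — state set empty
rest 'ccaba' ignored (set empty)
end set {} — state 1 not in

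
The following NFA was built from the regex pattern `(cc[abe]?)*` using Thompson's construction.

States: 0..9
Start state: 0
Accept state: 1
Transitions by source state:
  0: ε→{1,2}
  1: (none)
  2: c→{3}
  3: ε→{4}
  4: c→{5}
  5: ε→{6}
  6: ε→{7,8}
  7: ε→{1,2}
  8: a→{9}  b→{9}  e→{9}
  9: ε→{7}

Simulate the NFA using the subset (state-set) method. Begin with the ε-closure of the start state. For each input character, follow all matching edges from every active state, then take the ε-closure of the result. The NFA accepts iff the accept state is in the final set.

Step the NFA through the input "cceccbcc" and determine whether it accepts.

Answer: ACCEPT

Steps:
start: ε-closure({0}) = {0,1,2}
'c' @ 1: {3,4}
'c' @ 2: {1,2,5,6,7,8}  ✓accept
'e' @ 3: {1,2,7,9}  ✓accept
'c' @ 4: {3,4}
'c' @ 5: {1,2,5,6,7,8}  ✓accept
'b' @ 6: {1,2,7,9}  ✓accept
'c' @ 7: {3,4}
'c' @ 8: {1,2,5,6,7,8}  ✓accept
end set {1,2,5,6,7,8} — state 1 in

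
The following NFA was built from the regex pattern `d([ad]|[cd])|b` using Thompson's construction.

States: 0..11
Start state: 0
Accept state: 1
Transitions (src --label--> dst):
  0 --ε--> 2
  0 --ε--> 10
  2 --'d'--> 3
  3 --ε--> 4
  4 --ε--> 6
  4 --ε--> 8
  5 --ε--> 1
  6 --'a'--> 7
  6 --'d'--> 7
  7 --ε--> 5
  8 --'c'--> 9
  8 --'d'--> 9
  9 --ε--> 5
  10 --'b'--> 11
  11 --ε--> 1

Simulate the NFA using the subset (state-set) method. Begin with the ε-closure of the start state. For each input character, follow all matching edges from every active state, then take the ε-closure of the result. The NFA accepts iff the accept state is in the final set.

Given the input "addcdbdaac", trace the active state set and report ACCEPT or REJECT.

Answer: REJECT

Derivation:
start: ε-closure({0}) = {0,2,10}
'a' @ 1: {}  — no active states
rest 'ddcdbdaac' ignored (set empty)
final: {}; accept 1 not in set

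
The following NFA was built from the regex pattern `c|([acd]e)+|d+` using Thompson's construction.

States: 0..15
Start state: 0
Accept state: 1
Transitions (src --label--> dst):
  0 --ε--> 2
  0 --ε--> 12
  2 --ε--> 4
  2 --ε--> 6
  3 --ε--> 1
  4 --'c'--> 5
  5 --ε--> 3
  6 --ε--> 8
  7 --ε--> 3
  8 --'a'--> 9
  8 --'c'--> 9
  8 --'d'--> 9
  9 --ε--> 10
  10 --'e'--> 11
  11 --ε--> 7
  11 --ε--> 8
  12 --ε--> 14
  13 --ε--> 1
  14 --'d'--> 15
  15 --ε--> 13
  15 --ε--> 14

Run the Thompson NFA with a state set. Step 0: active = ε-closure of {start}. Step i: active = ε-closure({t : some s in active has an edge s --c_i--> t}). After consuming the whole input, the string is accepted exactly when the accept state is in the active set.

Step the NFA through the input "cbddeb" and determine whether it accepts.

initial (ε-close {0}): {0,2,4,6,8,12,14}
'c' @ 1: {1,3,5,9,10}  [accepting]
'b' @ 2: {}  — state set empty
rest 'ddeb' ignored (set empty)
end set {} — state 1 not in

Answer: REJECT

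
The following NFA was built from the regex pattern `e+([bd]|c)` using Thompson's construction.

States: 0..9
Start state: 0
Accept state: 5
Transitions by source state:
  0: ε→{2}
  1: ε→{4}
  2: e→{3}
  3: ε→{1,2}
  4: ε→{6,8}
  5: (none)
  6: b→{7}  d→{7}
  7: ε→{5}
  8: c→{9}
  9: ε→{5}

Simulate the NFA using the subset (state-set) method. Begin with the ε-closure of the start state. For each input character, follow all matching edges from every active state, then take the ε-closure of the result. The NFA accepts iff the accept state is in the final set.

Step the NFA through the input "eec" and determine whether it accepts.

Answer: ACCEPT

Trace:
start: ε-closure({0}) = {0,2}
'e' @ 1: {1,2,3,4,6,8}
'e' @ 2: {1,2,3,4,6,8}
'c' @ 3: {5,9}  ✓accept
end set {5,9} — state 5 in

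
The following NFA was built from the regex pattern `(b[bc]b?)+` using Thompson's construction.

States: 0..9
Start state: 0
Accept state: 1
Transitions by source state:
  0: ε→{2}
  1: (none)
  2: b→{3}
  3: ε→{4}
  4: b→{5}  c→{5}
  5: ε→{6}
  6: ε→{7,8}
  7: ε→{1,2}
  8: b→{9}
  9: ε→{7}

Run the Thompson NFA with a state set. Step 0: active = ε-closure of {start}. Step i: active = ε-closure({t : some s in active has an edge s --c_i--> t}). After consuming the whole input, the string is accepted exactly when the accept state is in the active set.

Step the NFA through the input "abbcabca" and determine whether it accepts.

start: ε-closure({0}) = {0,2}
'a' @ 1: {}  — state set empty
rest 'bbcabca' ignored (set empty)
final: {}; accept 1 not in set

Answer: REJECT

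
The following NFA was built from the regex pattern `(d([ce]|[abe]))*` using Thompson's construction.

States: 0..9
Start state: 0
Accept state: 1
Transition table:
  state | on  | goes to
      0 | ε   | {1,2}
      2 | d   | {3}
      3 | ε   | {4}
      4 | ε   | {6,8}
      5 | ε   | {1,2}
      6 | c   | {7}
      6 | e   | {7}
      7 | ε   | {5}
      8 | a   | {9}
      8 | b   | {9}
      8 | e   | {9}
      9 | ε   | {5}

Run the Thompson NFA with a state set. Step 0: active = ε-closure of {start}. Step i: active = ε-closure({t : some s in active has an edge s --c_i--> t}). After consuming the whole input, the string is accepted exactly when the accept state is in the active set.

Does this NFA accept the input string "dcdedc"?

initial (ε-close {0}): {0,1,2}
'd' @ 1: {3,4,6,8}
'c' @ 2: {1,2,5,7}  (accept∈set)
'd' @ 3: {3,4,6,8}
'e' @ 4: {1,2,5,7,9}  (accept∈set)
'd' @ 5: {3,4,6,8}
'c' @ 6: {1,2,5,7}  (accept∈set)
after full input: {1,2,5,7}  (accept=1 in)

Answer: ACCEPT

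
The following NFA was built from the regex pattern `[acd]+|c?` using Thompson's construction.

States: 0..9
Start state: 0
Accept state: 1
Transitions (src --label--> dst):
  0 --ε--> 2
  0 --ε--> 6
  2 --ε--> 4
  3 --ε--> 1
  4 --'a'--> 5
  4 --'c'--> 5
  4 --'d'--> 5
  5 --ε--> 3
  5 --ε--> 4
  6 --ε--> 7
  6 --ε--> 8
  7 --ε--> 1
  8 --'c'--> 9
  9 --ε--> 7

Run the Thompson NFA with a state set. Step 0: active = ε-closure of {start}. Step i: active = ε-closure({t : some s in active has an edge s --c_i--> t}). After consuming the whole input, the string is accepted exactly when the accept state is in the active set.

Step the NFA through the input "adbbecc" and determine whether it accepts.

initial (ε-close {0}): {0,1,2,4,6,7,8}
'a' @ 1: {1,3,4,5}  (accept∈set)
'd' @ 2: {1,3,4,5}  (accept∈set)
'b' @ 3: {}  — state set empty
rest 'becc' ignored (set empty)
final: {}; accept 1 not in set

Answer: REJECT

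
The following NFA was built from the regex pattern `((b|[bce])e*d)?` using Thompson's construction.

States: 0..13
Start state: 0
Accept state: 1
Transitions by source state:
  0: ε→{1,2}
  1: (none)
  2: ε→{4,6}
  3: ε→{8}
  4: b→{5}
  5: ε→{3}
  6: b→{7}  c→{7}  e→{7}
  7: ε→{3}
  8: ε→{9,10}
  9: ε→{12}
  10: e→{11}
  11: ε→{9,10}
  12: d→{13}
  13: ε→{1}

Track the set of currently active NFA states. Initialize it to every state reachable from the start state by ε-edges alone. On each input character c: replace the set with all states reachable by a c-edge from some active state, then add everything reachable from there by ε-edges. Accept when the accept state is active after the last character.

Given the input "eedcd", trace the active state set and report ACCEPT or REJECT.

Answer: REJECT

Derivation:
initial (ε-close {0}): {0,1,2,4,6}
'e' @ 1: {3,7,8,9,10,12}
'e' @ 2: {9,10,11,12}
'd' @ 3: {1,13}  (accept∈set)
'c' @ 4: {}  — no active states
rest 'd' ignored (set empty)
final: {}; accept 1 not in set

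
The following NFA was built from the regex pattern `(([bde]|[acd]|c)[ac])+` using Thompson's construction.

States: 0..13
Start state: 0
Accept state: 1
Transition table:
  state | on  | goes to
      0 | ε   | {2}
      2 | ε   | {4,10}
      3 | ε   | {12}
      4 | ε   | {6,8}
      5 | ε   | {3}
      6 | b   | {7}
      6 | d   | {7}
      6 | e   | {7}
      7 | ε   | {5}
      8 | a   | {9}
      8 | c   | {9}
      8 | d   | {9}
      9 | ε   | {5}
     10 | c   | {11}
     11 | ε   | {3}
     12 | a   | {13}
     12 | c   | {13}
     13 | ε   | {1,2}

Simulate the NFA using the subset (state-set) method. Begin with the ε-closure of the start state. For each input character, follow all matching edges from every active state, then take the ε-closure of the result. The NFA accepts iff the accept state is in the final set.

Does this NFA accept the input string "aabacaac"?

start: ε-closure({0}) = {0,2,4,6,8,10}
'a' @ 1: {3,5,9,12}
'a' @ 2: {1,2,4,6,8,10,13}  (accept∈set)
'b' @ 3: {3,5,7,12}
'a' @ 4: {1,2,4,6,8,10,13}  (accept∈set)
'c' @ 5: {3,5,9,11,12}
'a' @ 6: {1,2,4,6,8,10,13}  (accept∈set)
'a' @ 7: {3,5,9,12}
'c' @ 8: {1,2,4,6,8,10,13}  (accept∈set)
final: {1,2,4,6,8,10,13}; accept 1 in set

Answer: ACCEPT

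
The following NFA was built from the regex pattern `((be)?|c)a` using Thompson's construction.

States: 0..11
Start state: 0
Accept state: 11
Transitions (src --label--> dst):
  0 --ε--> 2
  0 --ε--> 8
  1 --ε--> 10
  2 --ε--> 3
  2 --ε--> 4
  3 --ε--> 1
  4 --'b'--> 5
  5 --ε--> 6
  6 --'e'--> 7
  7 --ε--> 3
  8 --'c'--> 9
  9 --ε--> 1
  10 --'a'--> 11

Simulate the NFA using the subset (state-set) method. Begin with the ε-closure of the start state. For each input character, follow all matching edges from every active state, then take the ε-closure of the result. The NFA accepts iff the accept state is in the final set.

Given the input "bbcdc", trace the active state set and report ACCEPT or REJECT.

S₀ = ε-closure({0}) = {0,1,2,3,4,8,10}
'b' @ 1: {5,6}
'b' @ 2: {}  — no active states
rest 'cdc' ignored (set empty)
after full input: {}  (accept=11 not in)

Answer: REJECT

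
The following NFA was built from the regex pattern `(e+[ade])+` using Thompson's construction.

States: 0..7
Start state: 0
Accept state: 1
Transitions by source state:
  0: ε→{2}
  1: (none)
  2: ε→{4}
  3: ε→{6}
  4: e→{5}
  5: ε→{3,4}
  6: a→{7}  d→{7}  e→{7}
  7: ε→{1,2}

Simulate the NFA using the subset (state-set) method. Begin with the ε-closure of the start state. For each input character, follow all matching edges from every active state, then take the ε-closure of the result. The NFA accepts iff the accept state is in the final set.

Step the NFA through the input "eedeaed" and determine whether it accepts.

initial (ε-close {0}): {0,2,4}
'e' @ 1: {3,4,5,6}
'e' @ 2: {1,2,3,4,5,6,7}  [accepting]
'd' @ 3: {1,2,4,7}  [accepting]
'e' @ 4: {3,4,5,6}
'a' @ 5: {1,2,4,7}  [accepting]
'e' @ 6: {3,4,5,6}
'd' @ 7: {1,2,4,7}  [accepting]
end set {1,2,4,7} — state 1 in

Answer: ACCEPT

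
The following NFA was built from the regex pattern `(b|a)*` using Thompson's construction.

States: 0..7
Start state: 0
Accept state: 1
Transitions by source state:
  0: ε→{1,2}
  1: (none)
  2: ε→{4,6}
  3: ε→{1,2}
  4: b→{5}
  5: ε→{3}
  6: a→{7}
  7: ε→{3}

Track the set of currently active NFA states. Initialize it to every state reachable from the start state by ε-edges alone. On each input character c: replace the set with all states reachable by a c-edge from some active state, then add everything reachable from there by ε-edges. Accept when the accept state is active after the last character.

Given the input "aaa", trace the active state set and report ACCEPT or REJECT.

S₀ = ε-closure({0}) = {0,1,2,4,6}
'a' @ 1: {1,2,3,4,6,7}  [accepting]
'a' @ 2: {1,2,3,4,6,7}  [accepting]
'a' @ 3: {1,2,3,4,6,7}  [accepting]
after full input: {1,2,3,4,6,7}  (accept=1 in)

Answer: ACCEPT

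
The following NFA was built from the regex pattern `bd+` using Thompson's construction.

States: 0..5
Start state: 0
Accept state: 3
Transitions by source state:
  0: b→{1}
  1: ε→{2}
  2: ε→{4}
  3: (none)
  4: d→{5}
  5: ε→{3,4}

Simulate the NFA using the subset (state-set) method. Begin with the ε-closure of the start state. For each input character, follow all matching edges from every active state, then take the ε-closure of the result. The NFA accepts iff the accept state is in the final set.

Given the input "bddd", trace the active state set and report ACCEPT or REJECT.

initial (ε-close {0}): {0}
'b' @ 1: {1,2,4}
'd' @ 2: {3,4,5}  (accept∈set)
'd' @ 3: {3,4,5}  (accept∈set)
'd' @ 4: {3,4,5}  (accept∈set)
after full input: {3,4,5}  (accept=3 in)

Answer: ACCEPT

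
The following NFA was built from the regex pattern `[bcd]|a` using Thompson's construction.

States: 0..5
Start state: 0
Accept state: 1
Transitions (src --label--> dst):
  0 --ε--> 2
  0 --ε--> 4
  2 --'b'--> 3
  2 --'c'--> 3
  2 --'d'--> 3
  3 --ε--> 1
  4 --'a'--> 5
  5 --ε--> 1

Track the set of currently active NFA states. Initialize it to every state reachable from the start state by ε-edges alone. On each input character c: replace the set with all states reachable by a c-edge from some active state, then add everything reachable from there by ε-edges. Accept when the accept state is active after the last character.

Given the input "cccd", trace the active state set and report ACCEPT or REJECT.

start: ε-closure({0}) = {0,2,4}
'c' @ 1: {1,3}  (accept∈set)
'c' @ 2: {}  — state set empty
rest 'cd' ignored (set empty)
after full input: {}  (accept=1 not in)

Answer: REJECT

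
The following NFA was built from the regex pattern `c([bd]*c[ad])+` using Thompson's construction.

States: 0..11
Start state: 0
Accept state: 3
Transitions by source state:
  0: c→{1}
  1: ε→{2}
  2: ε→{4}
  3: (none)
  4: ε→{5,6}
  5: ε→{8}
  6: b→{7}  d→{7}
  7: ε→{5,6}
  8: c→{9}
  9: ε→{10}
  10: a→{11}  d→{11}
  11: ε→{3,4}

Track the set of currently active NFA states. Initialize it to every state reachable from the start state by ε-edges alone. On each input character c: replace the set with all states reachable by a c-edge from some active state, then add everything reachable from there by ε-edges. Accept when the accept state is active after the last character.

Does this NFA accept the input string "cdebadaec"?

Answer: REJECT

Trace:
S₀ = ε-closure({0}) = {0}
'c' @ 1: {1,2,4,5,6,8}
'd' @ 2: {5,6,7,8}
'e' @ 3: {}  — state set empty
rest 'badaec' ignored (set empty)
final: {}; accept 3 not in set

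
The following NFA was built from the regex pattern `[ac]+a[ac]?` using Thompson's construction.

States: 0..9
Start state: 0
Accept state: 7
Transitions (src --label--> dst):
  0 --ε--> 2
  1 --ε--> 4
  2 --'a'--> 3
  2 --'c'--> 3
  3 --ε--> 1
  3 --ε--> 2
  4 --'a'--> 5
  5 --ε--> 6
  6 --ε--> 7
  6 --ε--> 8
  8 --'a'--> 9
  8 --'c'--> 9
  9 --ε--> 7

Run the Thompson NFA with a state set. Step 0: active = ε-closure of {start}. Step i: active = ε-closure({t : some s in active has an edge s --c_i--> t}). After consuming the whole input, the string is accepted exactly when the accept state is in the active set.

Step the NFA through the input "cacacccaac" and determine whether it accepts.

initial (ε-close {0}): {0,2}
'c' @ 1: {1,2,3,4}
'a' @ 2: {1,2,3,4,5,6,7,8}  ✓accept
'c' @ 3: {1,2,3,4,7,9}  ✓accept
'a' @ 4: {1,2,3,4,5,6,7,8}  ✓accept
'c' @ 5: {1,2,3,4,7,9}  ✓accept
'c' @ 6: {1,2,3,4}
'c' @ 7: {1,2,3,4}
'a' @ 8: {1,2,3,4,5,6,7,8}  ✓accept
'a' @ 9: {1,2,3,4,5,6,7,8,9}  ✓accept
'c' @ 10: {1,2,3,4,7,9}  ✓accept
final: {1,2,3,4,7,9}; accept 7 in set

Answer: ACCEPT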